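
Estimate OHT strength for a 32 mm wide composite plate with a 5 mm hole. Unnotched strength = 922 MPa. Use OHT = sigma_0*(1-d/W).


OHT = sigma_0*(1-d/W) = 922*(1-5/32) = 777.9 MPa

777.9 MPa


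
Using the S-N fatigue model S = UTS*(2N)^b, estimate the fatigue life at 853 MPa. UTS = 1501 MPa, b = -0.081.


N = 0.5 * (S/UTS)^(1/b) = 0.5 * (853/1501)^(1/-0.081) = 535.7850 cycles

535.7850 cycles


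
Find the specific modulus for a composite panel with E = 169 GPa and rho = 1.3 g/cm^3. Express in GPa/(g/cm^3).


Specific stiffness = E/rho = 169/1.3 = 130.0 GPa/(g/cm^3)

130.0 GPa/(g/cm^3)


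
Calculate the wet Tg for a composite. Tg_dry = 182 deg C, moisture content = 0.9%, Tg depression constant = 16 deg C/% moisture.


Tg_wet = Tg_dry - k*moisture = 182 - 16*0.9 = 167.6 deg C

167.6 deg C


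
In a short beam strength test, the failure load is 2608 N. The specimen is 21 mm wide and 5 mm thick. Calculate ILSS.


ILSS = 3F/(4bh) = 3*2608/(4*21*5) = 18.63 MPa

18.63 MPa


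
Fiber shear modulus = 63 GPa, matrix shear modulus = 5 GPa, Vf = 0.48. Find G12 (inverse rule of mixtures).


1/G12 = Vf/Gf + (1-Vf)/Gm = 0.48/63 + 0.52/5
G12 = 8.96 GPa

8.96 GPa


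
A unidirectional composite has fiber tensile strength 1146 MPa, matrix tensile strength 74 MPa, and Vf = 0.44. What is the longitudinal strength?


sigma_1 = sigma_f*Vf + sigma_m*(1-Vf) = 1146*0.44 + 74*0.56 = 545.7 MPa

545.7 MPa


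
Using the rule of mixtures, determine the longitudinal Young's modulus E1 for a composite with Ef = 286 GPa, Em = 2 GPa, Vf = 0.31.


E1 = Ef*Vf + Em*(1-Vf) = 286*0.31 + 2*0.69 = 90.04 GPa

90.04 GPa


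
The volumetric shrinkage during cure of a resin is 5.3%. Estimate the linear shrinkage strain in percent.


Linear shrinkage ≈ vol_shrink/3 = 5.3/3 = 1.767%

1.767%


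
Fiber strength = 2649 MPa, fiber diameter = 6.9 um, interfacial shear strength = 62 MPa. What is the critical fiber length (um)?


Lc = sigma_f * d / (2 * tau_i) = 2649 * 6.9 / (2 * 62) = 147.4 um

147.4 um


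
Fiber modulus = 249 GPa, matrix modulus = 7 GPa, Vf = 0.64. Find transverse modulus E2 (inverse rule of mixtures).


1/E2 = Vf/Ef + (1-Vf)/Em = 0.64/249 + 0.36/7
E2 = 18.52 GPa

18.52 GPa


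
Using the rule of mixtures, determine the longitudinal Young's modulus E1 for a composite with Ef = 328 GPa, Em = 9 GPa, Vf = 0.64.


E1 = Ef*Vf + Em*(1-Vf) = 328*0.64 + 9*0.36 = 213.16 GPa

213.16 GPa


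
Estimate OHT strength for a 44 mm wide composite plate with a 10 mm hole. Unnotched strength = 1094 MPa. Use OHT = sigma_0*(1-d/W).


OHT = sigma_0*(1-d/W) = 1094*(1-10/44) = 845.4 MPa

845.4 MPa


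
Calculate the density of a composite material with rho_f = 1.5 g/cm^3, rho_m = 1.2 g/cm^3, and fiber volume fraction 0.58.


rho_c = rho_f*Vf + rho_m*(1-Vf) = 1.5*0.58 + 1.2*0.42 = 1.374 g/cm^3

1.374 g/cm^3


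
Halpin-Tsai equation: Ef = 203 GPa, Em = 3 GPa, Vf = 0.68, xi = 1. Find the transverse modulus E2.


eta = (Ef/Em - 1)/(Ef/Em + xi) = (67.6667 - 1)/(67.6667 + 1) = 0.9709
E2 = Em*(1+xi*eta*Vf)/(1-eta*Vf) = 14.66 GPa

14.66 GPa


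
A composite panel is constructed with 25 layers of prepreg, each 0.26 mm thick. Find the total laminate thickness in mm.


h = n * t_ply = 25 * 0.26 = 6.5 mm

6.5 mm


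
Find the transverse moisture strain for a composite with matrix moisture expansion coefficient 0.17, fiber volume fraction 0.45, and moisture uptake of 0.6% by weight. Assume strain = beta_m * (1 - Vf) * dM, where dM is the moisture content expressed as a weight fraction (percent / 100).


dM = 0.6/100 = 0.006
strain = beta_m * (1-Vf) * dM = 0.17 * 0.55 * 0.006 = 0.000561

0.000561


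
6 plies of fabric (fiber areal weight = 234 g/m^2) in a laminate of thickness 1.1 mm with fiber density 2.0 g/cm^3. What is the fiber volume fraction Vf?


Vf = n * FAW / (rho_f * h * 1000) = 6 * 234 / (2.0 * 1.1 * 1000) = 0.6382

0.6382


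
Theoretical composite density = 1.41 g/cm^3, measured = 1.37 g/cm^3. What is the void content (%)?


Void% = (rho_theo - rho_actual)/rho_theo * 100 = (1.41 - 1.37)/1.41 * 100 = 2.84%

2.84%


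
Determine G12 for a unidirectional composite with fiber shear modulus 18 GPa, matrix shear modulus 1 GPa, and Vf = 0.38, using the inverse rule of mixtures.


1/G12 = Vf/Gf + (1-Vf)/Gm = 0.38/18 + 0.62/1
G12 = 1.56 GPa

1.56 GPa


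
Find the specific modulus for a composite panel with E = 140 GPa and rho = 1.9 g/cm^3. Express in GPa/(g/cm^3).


Specific stiffness = E/rho = 140/1.9 = 73.7 GPa/(g/cm^3)

73.7 GPa/(g/cm^3)


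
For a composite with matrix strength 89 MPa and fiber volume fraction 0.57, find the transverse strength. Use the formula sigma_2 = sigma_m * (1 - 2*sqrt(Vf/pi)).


factor = 1 - 2*sqrt(0.57/pi) = 0.1481
sigma_2 = 89 * 0.1481 = 13.18 MPa

13.18 MPa


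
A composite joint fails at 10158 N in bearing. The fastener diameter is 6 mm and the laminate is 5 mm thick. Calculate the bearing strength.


sigma_br = F/(d*h) = 10158/(6*5) = 338.6 MPa

338.6 MPa


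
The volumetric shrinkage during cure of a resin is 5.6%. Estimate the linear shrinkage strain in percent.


Linear shrinkage ≈ vol_shrink/3 = 5.6/3 = 1.867%

1.867%


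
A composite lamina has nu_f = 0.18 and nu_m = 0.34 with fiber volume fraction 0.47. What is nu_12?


nu_12 = nu_f*Vf + nu_m*(1-Vf) = 0.18*0.47 + 0.34*0.53 = 0.2648

0.2648


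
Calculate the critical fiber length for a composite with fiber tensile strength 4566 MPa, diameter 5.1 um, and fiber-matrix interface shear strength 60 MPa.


Lc = sigma_f * d / (2 * tau_i) = 4566 * 5.1 / (2 * 60) = 194.1 um

194.1 um


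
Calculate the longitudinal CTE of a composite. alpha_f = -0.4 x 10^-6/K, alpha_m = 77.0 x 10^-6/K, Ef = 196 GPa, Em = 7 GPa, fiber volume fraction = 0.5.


E1 = Ef*Vf + Em*(1-Vf) = 101.5
alpha_1 = (alpha_f*Ef*Vf + alpha_m*Em*(1-Vf))/E1 = 2.27 x 10^-6/K

2.27 x 10^-6/K


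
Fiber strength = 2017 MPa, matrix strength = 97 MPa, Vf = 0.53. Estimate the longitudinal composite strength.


sigma_1 = sigma_f*Vf + sigma_m*(1-Vf) = 2017*0.53 + 97*0.47 = 1114.6 MPa

1114.6 MPa


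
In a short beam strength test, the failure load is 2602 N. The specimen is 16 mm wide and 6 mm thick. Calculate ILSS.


ILSS = 3F/(4bh) = 3*2602/(4*16*6) = 20.33 MPa

20.33 MPa


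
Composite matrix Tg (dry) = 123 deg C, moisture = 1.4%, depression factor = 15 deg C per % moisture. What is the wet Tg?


Tg_wet = Tg_dry - k*moisture = 123 - 15*1.4 = 102.0 deg C

102.0 deg C


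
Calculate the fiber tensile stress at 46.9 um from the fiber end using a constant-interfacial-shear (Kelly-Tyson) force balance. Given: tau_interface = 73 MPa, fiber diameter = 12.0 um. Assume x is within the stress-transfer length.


Force balance: sigma_f * (pi*d^2/4) = tau * (pi*d) * x  ->  sigma_f = 4 * tau * x / d
sigma_f = 4 * 73 * 46.9 / 12.0 = 1141.2 MPa

1141.2 MPa


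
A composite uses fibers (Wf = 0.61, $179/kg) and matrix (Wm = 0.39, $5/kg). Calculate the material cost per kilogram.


Cost = cost_f*Wf + cost_m*Wm = 179*0.61 + 5*0.39 = $111.14/kg

$111.14/kg


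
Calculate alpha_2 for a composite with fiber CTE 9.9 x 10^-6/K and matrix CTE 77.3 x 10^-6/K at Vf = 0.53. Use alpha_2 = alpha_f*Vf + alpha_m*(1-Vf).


alpha_2 = alpha_f*Vf + alpha_m*(1-Vf) = 9.9*0.53 + 77.3*0.47 = 41.6 x 10^-6/K

41.6 x 10^-6/K


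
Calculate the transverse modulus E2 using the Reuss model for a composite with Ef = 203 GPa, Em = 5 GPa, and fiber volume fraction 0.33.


1/E2 = Vf/Ef + (1-Vf)/Em = 0.33/203 + 0.67/5
E2 = 7.37 GPa

7.37 GPa


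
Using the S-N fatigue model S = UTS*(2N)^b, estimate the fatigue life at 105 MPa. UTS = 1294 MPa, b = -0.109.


N = 0.5 * (S/UTS)^(1/b) = 0.5 * (105/1294)^(1/-0.109) = 5.0793e+09 cycles

5.0793e+09 cycles


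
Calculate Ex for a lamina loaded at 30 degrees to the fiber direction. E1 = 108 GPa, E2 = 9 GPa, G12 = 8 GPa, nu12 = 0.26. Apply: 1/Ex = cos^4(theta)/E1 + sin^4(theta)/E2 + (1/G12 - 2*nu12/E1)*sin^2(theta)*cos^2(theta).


cos^4(30) = 0.5625, sin^4(30) = 0.0625, sin^2(30)*cos^2(30) = 0.1875
1/G12 - 2*nu12/E1 = 1/8 - 2*0.26/108 = 0.120185 GPa^-1
1/Ex = 0.5625/108 + 0.0625/9 + 0.120185*0.1875 = 0.0346875 GPa^-1
Ex = 28.83 GPa

28.83 GPa


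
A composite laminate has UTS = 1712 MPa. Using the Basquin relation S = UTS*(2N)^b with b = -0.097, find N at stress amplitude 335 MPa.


N = 0.5 * (S/UTS)^(1/b) = 0.5 * (335/1712)^(1/-0.097) = 1.0062e+07 cycles

1.0062e+07 cycles


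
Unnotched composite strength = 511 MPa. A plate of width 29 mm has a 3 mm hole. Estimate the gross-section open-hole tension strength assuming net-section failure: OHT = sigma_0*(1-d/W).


OHT = sigma_0*(1-d/W) = 511*(1-3/29) = 458.1 MPa

458.1 MPa


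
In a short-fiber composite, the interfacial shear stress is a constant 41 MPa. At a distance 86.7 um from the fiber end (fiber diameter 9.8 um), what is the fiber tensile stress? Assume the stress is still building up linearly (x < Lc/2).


Force balance: sigma_f * (pi*d^2/4) = tau * (pi*d) * x  ->  sigma_f = 4 * tau * x / d
sigma_f = 4 * 41 * 86.7 / 9.8 = 1450.9 MPa

1450.9 MPa


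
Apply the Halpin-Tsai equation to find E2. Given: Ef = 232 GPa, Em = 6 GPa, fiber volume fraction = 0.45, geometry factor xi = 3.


eta = (Ef/Em - 1)/(Ef/Em + xi) = (38.6667 - 1)/(38.6667 + 3) = 0.904
E2 = Em*(1+xi*eta*Vf)/(1-eta*Vf) = 22.46 GPa

22.46 GPa


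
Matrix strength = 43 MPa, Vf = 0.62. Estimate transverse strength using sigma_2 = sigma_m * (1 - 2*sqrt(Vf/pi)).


factor = 1 - 2*sqrt(0.62/pi) = 0.1115
sigma_2 = 43 * 0.1115 = 4.8 MPa

4.8 MPa


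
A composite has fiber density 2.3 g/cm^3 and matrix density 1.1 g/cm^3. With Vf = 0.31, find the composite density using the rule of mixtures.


rho_c = rho_f*Vf + rho_m*(1-Vf) = 2.3*0.31 + 1.1*0.69 = 1.472 g/cm^3

1.472 g/cm^3


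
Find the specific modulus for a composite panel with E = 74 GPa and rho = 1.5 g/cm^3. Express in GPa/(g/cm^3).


Specific stiffness = E/rho = 74/1.5 = 49.3 GPa/(g/cm^3)

49.3 GPa/(g/cm^3)


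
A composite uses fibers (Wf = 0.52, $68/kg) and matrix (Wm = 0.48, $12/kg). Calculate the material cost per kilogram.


Cost = cost_f*Wf + cost_m*Wm = 68*0.52 + 12*0.48 = $41.12/kg

$41.12/kg


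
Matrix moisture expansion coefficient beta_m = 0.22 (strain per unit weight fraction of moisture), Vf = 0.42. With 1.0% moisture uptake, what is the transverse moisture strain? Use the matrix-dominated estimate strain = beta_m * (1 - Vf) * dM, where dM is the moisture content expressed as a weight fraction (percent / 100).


dM = 1.0/100 = 0.01
strain = beta_m * (1-Vf) * dM = 0.22 * 0.58 * 0.01 = 0.001276

0.001276


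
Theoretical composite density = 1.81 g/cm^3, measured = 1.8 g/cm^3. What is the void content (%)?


Void% = (rho_theo - rho_actual)/rho_theo * 100 = (1.81 - 1.8)/1.81 * 100 = 0.55%

0.55%


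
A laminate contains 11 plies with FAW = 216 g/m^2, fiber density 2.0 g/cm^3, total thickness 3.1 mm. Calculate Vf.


Vf = n * FAW / (rho_f * h * 1000) = 11 * 216 / (2.0 * 3.1 * 1000) = 0.3832

0.3832


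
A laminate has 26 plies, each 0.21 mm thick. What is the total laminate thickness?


h = n * t_ply = 26 * 0.21 = 5.46 mm

5.46 mm


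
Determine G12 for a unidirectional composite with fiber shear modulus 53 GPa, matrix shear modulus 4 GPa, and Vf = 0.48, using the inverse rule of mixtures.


1/G12 = Vf/Gf + (1-Vf)/Gm = 0.48/53 + 0.52/4
G12 = 7.19 GPa

7.19 GPa


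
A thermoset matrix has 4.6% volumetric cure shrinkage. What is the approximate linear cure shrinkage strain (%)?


Linear shrinkage ≈ vol_shrink/3 = 4.6/3 = 1.533%

1.533%


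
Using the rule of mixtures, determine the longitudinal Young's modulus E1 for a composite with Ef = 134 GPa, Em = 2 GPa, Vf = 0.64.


E1 = Ef*Vf + Em*(1-Vf) = 134*0.64 + 2*0.36 = 86.48 GPa

86.48 GPa


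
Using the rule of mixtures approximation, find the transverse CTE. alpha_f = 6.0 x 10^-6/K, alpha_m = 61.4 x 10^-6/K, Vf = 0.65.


alpha_2 = alpha_f*Vf + alpha_m*(1-Vf) = 6.0*0.65 + 61.4*0.35 = 25.4 x 10^-6/K

25.4 x 10^-6/K


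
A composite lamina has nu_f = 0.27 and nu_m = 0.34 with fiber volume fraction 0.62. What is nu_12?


nu_12 = nu_f*Vf + nu_m*(1-Vf) = 0.27*0.62 + 0.34*0.38 = 0.2966

0.2966


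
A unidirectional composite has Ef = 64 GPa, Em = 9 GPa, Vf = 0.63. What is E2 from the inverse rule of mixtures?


1/E2 = Vf/Ef + (1-Vf)/Em = 0.63/64 + 0.37/9
E2 = 19.63 GPa

19.63 GPa


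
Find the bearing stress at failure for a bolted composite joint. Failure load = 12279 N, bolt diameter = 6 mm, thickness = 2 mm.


sigma_br = F/(d*h) = 12279/(6*2) = 1023.3 MPa

1023.3 MPa


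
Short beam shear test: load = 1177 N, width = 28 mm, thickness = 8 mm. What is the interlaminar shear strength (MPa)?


ILSS = 3F/(4bh) = 3*1177/(4*28*8) = 3.94 MPa

3.94 MPa


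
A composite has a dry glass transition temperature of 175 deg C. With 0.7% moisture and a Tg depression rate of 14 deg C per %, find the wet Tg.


Tg_wet = Tg_dry - k*moisture = 175 - 14*0.7 = 165.2 deg C

165.2 deg C


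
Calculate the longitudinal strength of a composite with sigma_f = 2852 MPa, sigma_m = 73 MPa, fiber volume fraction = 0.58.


sigma_1 = sigma_f*Vf + sigma_m*(1-Vf) = 2852*0.58 + 73*0.42 = 1684.8 MPa

1684.8 MPa


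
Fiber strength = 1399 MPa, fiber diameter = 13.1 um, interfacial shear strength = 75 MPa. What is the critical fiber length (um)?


Lc = sigma_f * d / (2 * tau_i) = 1399 * 13.1 / (2 * 75) = 122.2 um

122.2 um


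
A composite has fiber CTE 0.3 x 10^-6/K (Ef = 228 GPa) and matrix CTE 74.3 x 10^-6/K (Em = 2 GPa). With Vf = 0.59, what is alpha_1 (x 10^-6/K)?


E1 = Ef*Vf + Em*(1-Vf) = 135.34
alpha_1 = (alpha_f*Ef*Vf + alpha_m*Em*(1-Vf))/E1 = 0.75 x 10^-6/K

0.75 x 10^-6/K


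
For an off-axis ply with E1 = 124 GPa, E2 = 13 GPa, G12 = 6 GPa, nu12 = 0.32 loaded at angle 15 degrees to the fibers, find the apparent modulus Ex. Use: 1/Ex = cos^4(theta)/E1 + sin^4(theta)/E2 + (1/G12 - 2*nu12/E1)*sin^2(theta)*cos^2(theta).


cos^4(15) = 0.870513, sin^4(15) = 0.004487, sin^2(15)*cos^2(15) = 0.0625
1/G12 - 2*nu12/E1 = 1/6 - 2*0.32/124 = 0.161505 GPa^-1
1/Ex = 0.870513/124 + 0.004487/13 + 0.161505*0.0625 = 0.0174595 GPa^-1
Ex = 57.28 GPa

57.28 GPa


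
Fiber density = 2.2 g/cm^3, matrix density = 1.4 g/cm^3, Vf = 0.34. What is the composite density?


rho_c = rho_f*Vf + rho_m*(1-Vf) = 2.2*0.34 + 1.4*0.66 = 1.672 g/cm^3

1.672 g/cm^3


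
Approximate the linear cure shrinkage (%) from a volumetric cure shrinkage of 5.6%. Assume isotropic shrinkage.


Linear shrinkage ≈ vol_shrink/3 = 5.6/3 = 1.867%

1.867%


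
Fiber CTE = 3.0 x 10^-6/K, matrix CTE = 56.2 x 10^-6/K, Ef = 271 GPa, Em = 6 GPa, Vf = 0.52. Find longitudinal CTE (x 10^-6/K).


E1 = Ef*Vf + Em*(1-Vf) = 143.8
alpha_1 = (alpha_f*Ef*Vf + alpha_m*Em*(1-Vf))/E1 = 4.07 x 10^-6/K

4.07 x 10^-6/K


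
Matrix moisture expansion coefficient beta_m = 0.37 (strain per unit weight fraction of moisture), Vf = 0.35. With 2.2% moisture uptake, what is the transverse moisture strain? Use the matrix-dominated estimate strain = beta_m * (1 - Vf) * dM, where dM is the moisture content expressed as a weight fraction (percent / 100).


dM = 2.2/100 = 0.022
strain = beta_m * (1-Vf) * dM = 0.37 * 0.65 * 0.022 = 0.005291

0.005291


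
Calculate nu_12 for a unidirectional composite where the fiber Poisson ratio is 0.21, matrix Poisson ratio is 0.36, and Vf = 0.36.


nu_12 = nu_f*Vf + nu_m*(1-Vf) = 0.21*0.36 + 0.36*0.64 = 0.306

0.306


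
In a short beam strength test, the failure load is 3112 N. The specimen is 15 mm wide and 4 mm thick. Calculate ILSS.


ILSS = 3F/(4bh) = 3*3112/(4*15*4) = 38.9 MPa

38.9 MPa


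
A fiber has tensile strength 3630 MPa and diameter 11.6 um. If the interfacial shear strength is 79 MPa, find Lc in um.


Lc = sigma_f * d / (2 * tau_i) = 3630 * 11.6 / (2 * 79) = 266.5 um

266.5 um


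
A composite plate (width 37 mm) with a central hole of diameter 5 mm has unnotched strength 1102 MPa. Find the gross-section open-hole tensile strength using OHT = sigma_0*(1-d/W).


OHT = sigma_0*(1-d/W) = 1102*(1-5/37) = 953.1 MPa

953.1 MPa


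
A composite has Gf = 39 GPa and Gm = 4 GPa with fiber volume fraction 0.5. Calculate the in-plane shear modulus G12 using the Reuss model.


1/G12 = Vf/Gf + (1-Vf)/Gm = 0.5/39 + 0.5/4
G12 = 7.26 GPa

7.26 GPa


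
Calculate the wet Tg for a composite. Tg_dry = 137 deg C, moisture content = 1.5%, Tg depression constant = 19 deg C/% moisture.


Tg_wet = Tg_dry - k*moisture = 137 - 19*1.5 = 108.5 deg C

108.5 deg C


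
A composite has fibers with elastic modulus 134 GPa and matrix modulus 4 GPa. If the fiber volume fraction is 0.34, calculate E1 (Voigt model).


E1 = Ef*Vf + Em*(1-Vf) = 134*0.34 + 4*0.66 = 48.2 GPa

48.2 GPa


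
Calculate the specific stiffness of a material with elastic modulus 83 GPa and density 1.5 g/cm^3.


Specific stiffness = E/rho = 83/1.5 = 55.3 GPa/(g/cm^3)

55.3 GPa/(g/cm^3)


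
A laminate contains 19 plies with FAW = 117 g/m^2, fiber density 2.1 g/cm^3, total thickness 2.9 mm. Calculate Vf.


Vf = n * FAW / (rho_f * h * 1000) = 19 * 117 / (2.1 * 2.9 * 1000) = 0.365

0.365


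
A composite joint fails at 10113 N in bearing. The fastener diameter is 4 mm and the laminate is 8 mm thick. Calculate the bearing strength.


sigma_br = F/(d*h) = 10113/(4*8) = 316.0 MPa

316.0 MPa


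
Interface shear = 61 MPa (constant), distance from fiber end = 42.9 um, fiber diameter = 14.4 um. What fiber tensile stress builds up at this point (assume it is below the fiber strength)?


Force balance: sigma_f * (pi*d^2/4) = tau * (pi*d) * x  ->  sigma_f = 4 * tau * x / d
sigma_f = 4 * 61 * 42.9 / 14.4 = 726.9 MPa

726.9 MPa


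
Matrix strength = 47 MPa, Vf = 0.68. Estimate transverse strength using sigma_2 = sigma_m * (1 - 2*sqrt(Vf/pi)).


factor = 1 - 2*sqrt(0.68/pi) = 0.0695
sigma_2 = 47 * 0.0695 = 3.27 MPa

3.27 MPa


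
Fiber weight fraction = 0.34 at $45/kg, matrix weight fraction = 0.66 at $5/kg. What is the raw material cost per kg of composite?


Cost = cost_f*Wf + cost_m*Wm = 45*0.34 + 5*0.66 = $18.6/kg

$18.6/kg


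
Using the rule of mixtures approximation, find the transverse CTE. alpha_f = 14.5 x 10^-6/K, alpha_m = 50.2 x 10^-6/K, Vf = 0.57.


alpha_2 = alpha_f*Vf + alpha_m*(1-Vf) = 14.5*0.57 + 50.2*0.43 = 29.9 x 10^-6/K

29.9 x 10^-6/K


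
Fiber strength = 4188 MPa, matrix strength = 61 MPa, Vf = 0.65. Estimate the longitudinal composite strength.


sigma_1 = sigma_f*Vf + sigma_m*(1-Vf) = 4188*0.65 + 61*0.35 = 2743.6 MPa

2743.6 MPa


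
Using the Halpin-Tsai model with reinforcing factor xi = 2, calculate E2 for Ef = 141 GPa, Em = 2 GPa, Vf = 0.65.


eta = (Ef/Em - 1)/(Ef/Em + xi) = (70.5 - 1)/(70.5 + 2) = 0.9586
E2 = Em*(1+xi*eta*Vf)/(1-eta*Vf) = 11.92 GPa

11.92 GPa


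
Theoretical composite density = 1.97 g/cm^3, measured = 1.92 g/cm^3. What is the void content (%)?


Void% = (rho_theo - rho_actual)/rho_theo * 100 = (1.97 - 1.92)/1.97 * 100 = 2.54%

2.54%


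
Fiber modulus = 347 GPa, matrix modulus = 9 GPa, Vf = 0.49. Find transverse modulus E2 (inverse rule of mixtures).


1/E2 = Vf/Ef + (1-Vf)/Em = 0.49/347 + 0.51/9
E2 = 17.22 GPa

17.22 GPa


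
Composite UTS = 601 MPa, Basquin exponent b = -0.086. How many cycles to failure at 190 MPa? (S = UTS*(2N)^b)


N = 0.5 * (S/UTS)^(1/b) = 0.5 * (190/601)^(1/-0.086) = 326835.3101 cycles

326835.3101 cycles


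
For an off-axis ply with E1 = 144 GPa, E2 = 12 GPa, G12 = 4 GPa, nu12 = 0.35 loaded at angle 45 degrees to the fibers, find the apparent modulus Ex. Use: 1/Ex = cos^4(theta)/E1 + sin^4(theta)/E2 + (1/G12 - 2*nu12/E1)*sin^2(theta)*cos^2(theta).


cos^4(45) = 0.25, sin^4(45) = 0.25, sin^2(45)*cos^2(45) = 0.25
1/G12 - 2*nu12/E1 = 1/4 - 2*0.35/144 = 0.245139 GPa^-1
1/Ex = 0.25/144 + 0.25/12 + 0.245139*0.25 = 0.0838542 GPa^-1
Ex = 11.93 GPa

11.93 GPa


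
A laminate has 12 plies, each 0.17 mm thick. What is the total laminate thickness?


h = n * t_ply = 12 * 0.17 = 2.04 mm

2.04 mm


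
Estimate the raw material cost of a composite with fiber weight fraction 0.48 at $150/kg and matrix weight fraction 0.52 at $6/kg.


Cost = cost_f*Wf + cost_m*Wm = 150*0.48 + 6*0.52 = $75.12/kg

$75.12/kg


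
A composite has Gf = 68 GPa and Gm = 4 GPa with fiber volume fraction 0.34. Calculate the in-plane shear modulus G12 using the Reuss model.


1/G12 = Vf/Gf + (1-Vf)/Gm = 0.34/68 + 0.66/4
G12 = 5.88 GPa

5.88 GPa


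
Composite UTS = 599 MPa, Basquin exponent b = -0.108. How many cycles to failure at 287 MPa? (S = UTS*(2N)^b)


N = 0.5 * (S/UTS)^(1/b) = 0.5 * (287/599)^(1/-0.108) = 454.6941 cycles

454.6941 cycles


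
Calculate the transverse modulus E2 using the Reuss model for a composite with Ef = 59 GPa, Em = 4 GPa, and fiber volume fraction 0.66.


1/E2 = Vf/Ef + (1-Vf)/Em = 0.66/59 + 0.34/4
E2 = 10.4 GPa

10.4 GPa


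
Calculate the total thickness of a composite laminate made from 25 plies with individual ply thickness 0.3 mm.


h = n * t_ply = 25 * 0.3 = 7.5 mm

7.5 mm


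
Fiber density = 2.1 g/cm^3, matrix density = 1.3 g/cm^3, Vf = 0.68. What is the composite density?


rho_c = rho_f*Vf + rho_m*(1-Vf) = 2.1*0.68 + 1.3*0.32 = 1.844 g/cm^3

1.844 g/cm^3


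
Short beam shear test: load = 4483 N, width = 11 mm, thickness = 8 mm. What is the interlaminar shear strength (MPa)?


ILSS = 3F/(4bh) = 3*4483/(4*11*8) = 38.21 MPa

38.21 MPa


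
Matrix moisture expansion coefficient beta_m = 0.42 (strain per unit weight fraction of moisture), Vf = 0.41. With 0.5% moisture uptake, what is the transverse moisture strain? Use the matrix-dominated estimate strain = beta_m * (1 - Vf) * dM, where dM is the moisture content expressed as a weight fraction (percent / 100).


dM = 0.5/100 = 0.005
strain = beta_m * (1-Vf) * dM = 0.42 * 0.59 * 0.005 = 0.001239

0.001239


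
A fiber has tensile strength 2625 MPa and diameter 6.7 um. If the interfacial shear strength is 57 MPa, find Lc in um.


Lc = sigma_f * d / (2 * tau_i) = 2625 * 6.7 / (2 * 57) = 154.3 um

154.3 um


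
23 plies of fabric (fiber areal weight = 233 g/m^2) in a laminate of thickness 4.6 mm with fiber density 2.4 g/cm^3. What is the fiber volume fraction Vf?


Vf = n * FAW / (rho_f * h * 1000) = 23 * 233 / (2.4 * 4.6 * 1000) = 0.4854

0.4854


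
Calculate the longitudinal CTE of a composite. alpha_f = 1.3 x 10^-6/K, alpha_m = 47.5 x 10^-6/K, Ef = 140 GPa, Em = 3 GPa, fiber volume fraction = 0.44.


E1 = Ef*Vf + Em*(1-Vf) = 63.28
alpha_1 = (alpha_f*Ef*Vf + alpha_m*Em*(1-Vf))/E1 = 2.53 x 10^-6/K

2.53 x 10^-6/K


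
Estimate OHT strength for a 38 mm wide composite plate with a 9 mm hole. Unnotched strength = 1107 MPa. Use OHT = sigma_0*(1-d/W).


OHT = sigma_0*(1-d/W) = 1107*(1-9/38) = 844.8 MPa

844.8 MPa


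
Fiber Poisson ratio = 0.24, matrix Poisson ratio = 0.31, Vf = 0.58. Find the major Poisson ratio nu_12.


nu_12 = nu_f*Vf + nu_m*(1-Vf) = 0.24*0.58 + 0.31*0.42 = 0.2694

0.2694


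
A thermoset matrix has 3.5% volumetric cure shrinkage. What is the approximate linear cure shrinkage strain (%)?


Linear shrinkage ≈ vol_shrink/3 = 3.5/3 = 1.167%

1.167%


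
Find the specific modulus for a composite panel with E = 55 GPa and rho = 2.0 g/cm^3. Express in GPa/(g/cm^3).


Specific stiffness = E/rho = 55/2.0 = 27.5 GPa/(g/cm^3)

27.5 GPa/(g/cm^3)


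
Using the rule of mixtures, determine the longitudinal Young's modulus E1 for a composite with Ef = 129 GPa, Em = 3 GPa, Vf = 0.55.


E1 = Ef*Vf + Em*(1-Vf) = 129*0.55 + 3*0.45 = 72.3 GPa

72.3 GPa


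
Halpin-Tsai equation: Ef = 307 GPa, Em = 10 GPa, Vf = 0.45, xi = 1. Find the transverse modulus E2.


eta = (Ef/Em - 1)/(Ef/Em + xi) = (30.7 - 1)/(30.7 + 1) = 0.9369
E2 = Em*(1+xi*eta*Vf)/(1-eta*Vf) = 24.58 GPa

24.58 GPa


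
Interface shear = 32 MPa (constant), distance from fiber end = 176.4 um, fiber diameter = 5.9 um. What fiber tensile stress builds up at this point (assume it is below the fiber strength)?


Force balance: sigma_f * (pi*d^2/4) = tau * (pi*d) * x  ->  sigma_f = 4 * tau * x / d
sigma_f = 4 * 32 * 176.4 / 5.9 = 3827.0 MPa

3827.0 MPa


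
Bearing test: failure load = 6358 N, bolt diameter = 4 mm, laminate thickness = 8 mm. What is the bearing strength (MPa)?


sigma_br = F/(d*h) = 6358/(4*8) = 198.7 MPa

198.7 MPa


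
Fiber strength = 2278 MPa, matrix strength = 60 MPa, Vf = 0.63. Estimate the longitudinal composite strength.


sigma_1 = sigma_f*Vf + sigma_m*(1-Vf) = 2278*0.63 + 60*0.37 = 1457.3 MPa

1457.3 MPa


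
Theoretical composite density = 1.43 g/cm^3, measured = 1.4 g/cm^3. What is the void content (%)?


Void% = (rho_theo - rho_actual)/rho_theo * 100 = (1.43 - 1.4)/1.43 * 100 = 2.1%

2.1%


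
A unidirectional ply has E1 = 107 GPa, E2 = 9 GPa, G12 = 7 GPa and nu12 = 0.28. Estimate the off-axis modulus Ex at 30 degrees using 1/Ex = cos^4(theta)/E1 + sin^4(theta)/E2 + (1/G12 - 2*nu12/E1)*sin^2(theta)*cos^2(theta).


cos^4(30) = 0.5625, sin^4(30) = 0.0625, sin^2(30)*cos^2(30) = 0.1875
1/G12 - 2*nu12/E1 = 1/7 - 2*0.28/107 = 0.137623 GPa^-1
1/Ex = 0.5625/107 + 0.0625/9 + 0.137623*0.1875 = 0.0380059 GPa^-1
Ex = 26.31 GPa

26.31 GPa


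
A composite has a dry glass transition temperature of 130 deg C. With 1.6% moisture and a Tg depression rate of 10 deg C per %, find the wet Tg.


Tg_wet = Tg_dry - k*moisture = 130 - 10*1.6 = 114.0 deg C

114.0 deg C


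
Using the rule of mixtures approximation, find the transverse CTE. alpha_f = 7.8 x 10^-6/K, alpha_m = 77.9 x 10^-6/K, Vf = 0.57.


alpha_2 = alpha_f*Vf + alpha_m*(1-Vf) = 7.8*0.57 + 77.9*0.43 = 37.9 x 10^-6/K

37.9 x 10^-6/K


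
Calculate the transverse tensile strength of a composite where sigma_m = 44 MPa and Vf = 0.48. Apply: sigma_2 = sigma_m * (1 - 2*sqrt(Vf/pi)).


factor = 1 - 2*sqrt(0.48/pi) = 0.2182
sigma_2 = 44 * 0.2182 = 9.6 MPa

9.6 MPa


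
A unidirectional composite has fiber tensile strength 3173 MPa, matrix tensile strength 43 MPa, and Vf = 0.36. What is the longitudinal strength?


sigma_1 = sigma_f*Vf + sigma_m*(1-Vf) = 3173*0.36 + 43*0.64 = 1169.8 MPa

1169.8 MPa


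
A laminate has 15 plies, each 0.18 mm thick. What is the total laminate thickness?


h = n * t_ply = 15 * 0.18 = 2.7 mm

2.7 mm


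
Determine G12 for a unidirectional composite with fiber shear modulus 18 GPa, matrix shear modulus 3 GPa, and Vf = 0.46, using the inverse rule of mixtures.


1/G12 = Vf/Gf + (1-Vf)/Gm = 0.46/18 + 0.54/3
G12 = 4.86 GPa

4.86 GPa


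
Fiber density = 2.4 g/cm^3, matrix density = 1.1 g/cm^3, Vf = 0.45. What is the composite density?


rho_c = rho_f*Vf + rho_m*(1-Vf) = 2.4*0.45 + 1.1*0.55 = 1.685 g/cm^3

1.685 g/cm^3


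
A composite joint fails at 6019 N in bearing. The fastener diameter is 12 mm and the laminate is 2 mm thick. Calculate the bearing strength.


sigma_br = F/(d*h) = 6019/(12*2) = 250.8 MPa

250.8 MPa


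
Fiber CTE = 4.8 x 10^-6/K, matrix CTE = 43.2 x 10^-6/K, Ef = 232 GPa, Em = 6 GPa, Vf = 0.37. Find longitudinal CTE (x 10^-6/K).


E1 = Ef*Vf + Em*(1-Vf) = 89.62
alpha_1 = (alpha_f*Ef*Vf + alpha_m*Em*(1-Vf))/E1 = 6.42 x 10^-6/K

6.42 x 10^-6/K


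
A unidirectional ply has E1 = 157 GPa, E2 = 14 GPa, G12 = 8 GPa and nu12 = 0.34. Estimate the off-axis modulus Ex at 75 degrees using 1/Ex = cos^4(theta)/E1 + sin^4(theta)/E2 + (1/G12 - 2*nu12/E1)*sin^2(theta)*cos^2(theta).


cos^4(75) = 0.004487, sin^4(75) = 0.870513, sin^2(75)*cos^2(75) = 0.0625
1/G12 - 2*nu12/E1 = 1/8 - 2*0.34/157 = 0.120669 GPa^-1
1/Ex = 0.004487/157 + 0.870513/14 + 0.120669*0.0625 = 0.0697499 GPa^-1
Ex = 14.34 GPa

14.34 GPa


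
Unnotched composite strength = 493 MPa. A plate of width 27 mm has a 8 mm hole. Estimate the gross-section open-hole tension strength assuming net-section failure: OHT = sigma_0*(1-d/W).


OHT = sigma_0*(1-d/W) = 493*(1-8/27) = 346.9 MPa

346.9 MPa


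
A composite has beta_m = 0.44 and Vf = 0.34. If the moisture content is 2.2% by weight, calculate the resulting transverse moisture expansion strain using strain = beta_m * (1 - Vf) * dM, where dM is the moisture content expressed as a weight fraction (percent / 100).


dM = 2.2/100 = 0.022
strain = beta_m * (1-Vf) * dM = 0.44 * 0.66 * 0.022 = 0.0063888

0.0063888


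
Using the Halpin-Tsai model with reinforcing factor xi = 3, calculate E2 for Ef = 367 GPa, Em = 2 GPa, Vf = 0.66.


eta = (Ef/Em - 1)/(Ef/Em + xi) = (183.5 - 1)/(183.5 + 3) = 0.9786
E2 = Em*(1+xi*eta*Vf)/(1-eta*Vf) = 16.59 GPa

16.59 GPa


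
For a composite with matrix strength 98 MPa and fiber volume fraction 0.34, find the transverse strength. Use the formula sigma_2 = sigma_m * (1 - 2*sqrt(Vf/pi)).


factor = 1 - 2*sqrt(0.34/pi) = 0.342
sigma_2 = 98 * 0.342 = 33.52 MPa

33.52 MPa


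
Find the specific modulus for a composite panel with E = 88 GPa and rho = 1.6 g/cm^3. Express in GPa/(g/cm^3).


Specific stiffness = E/rho = 88/1.6 = 55.0 GPa/(g/cm^3)

55.0 GPa/(g/cm^3)


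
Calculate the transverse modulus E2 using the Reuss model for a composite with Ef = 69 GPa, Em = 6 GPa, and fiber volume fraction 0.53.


1/E2 = Vf/Ef + (1-Vf)/Em = 0.53/69 + 0.47/6
E2 = 11.63 GPa

11.63 GPa


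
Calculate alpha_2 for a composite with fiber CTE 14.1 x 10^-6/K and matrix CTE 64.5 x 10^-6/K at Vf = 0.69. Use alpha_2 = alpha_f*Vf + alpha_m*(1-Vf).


alpha_2 = alpha_f*Vf + alpha_m*(1-Vf) = 14.1*0.69 + 64.5*0.31 = 29.7 x 10^-6/K

29.7 x 10^-6/K


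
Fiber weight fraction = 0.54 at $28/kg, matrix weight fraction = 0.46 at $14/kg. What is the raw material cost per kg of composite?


Cost = cost_f*Wf + cost_m*Wm = 28*0.54 + 14*0.46 = $21.56/kg

$21.56/kg


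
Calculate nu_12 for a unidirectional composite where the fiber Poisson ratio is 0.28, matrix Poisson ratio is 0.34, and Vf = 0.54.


nu_12 = nu_f*Vf + nu_m*(1-Vf) = 0.28*0.54 + 0.34*0.46 = 0.3076

0.3076


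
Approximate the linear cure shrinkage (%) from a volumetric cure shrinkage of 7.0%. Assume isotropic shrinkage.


Linear shrinkage ≈ vol_shrink/3 = 7.0/3 = 2.333%

2.333%


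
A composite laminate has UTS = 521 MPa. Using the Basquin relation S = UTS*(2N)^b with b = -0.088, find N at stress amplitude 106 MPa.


N = 0.5 * (S/UTS)^(1/b) = 0.5 * (106/521)^(1/-0.088) = 3.6082e+07 cycles

3.6082e+07 cycles


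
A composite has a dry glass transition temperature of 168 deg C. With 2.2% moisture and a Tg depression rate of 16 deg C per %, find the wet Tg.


Tg_wet = Tg_dry - k*moisture = 168 - 16*2.2 = 132.8 deg C

132.8 deg C


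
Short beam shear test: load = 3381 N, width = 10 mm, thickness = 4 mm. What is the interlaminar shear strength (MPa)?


ILSS = 3F/(4bh) = 3*3381/(4*10*4) = 63.39 MPa

63.39 MPa


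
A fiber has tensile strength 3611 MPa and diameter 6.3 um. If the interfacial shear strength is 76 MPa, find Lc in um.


Lc = sigma_f * d / (2 * tau_i) = 3611 * 6.3 / (2 * 76) = 149.7 um

149.7 um


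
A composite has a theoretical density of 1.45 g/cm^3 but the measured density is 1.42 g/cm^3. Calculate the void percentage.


Void% = (rho_theo - rho_actual)/rho_theo * 100 = (1.45 - 1.42)/1.45 * 100 = 2.07%

2.07%


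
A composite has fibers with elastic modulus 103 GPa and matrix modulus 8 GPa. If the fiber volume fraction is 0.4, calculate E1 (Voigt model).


E1 = Ef*Vf + Em*(1-Vf) = 103*0.4 + 8*0.6 = 46.0 GPa

46.0 GPa


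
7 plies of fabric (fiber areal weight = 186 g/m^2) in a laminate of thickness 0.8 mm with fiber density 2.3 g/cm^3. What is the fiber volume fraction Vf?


Vf = n * FAW / (rho_f * h * 1000) = 7 * 186 / (2.3 * 0.8 * 1000) = 0.7076

0.7076


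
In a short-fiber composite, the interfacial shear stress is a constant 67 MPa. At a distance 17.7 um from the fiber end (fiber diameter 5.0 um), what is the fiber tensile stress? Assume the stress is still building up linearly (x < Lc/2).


Force balance: sigma_f * (pi*d^2/4) = tau * (pi*d) * x  ->  sigma_f = 4 * tau * x / d
sigma_f = 4 * 67 * 17.7 / 5.0 = 948.7 MPa

948.7 MPa


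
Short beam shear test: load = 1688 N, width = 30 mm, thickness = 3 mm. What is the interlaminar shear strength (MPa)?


ILSS = 3F/(4bh) = 3*1688/(4*30*3) = 14.07 MPa

14.07 MPa


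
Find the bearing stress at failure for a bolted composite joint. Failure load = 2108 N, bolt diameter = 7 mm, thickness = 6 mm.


sigma_br = F/(d*h) = 2108/(7*6) = 50.2 MPa

50.2 MPa


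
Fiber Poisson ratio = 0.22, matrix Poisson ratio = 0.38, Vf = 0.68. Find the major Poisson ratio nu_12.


nu_12 = nu_f*Vf + nu_m*(1-Vf) = 0.22*0.68 + 0.38*0.32 = 0.2712

0.2712


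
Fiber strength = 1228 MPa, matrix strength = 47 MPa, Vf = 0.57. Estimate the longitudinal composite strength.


sigma_1 = sigma_f*Vf + sigma_m*(1-Vf) = 1228*0.57 + 47*0.43 = 720.2 MPa

720.2 MPa


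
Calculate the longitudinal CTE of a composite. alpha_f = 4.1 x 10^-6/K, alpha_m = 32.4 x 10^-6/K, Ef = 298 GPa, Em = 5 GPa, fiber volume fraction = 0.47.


E1 = Ef*Vf + Em*(1-Vf) = 142.71
alpha_1 = (alpha_f*Ef*Vf + alpha_m*Em*(1-Vf))/E1 = 4.63 x 10^-6/K

4.63 x 10^-6/K


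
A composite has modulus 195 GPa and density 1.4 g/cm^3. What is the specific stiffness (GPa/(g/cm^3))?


Specific stiffness = E/rho = 195/1.4 = 139.3 GPa/(g/cm^3)

139.3 GPa/(g/cm^3)


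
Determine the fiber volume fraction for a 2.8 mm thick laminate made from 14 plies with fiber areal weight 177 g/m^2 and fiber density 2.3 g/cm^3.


Vf = n * FAW / (rho_f * h * 1000) = 14 * 177 / (2.3 * 2.8 * 1000) = 0.3848

0.3848


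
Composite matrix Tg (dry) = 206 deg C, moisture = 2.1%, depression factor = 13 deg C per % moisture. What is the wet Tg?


Tg_wet = Tg_dry - k*moisture = 206 - 13*2.1 = 178.7 deg C

178.7 deg C


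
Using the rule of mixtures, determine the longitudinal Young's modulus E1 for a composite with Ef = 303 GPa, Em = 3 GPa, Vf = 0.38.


E1 = Ef*Vf + Em*(1-Vf) = 303*0.38 + 3*0.62 = 117.0 GPa

117.0 GPa


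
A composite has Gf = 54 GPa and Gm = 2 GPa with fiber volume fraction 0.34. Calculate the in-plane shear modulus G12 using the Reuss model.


1/G12 = Vf/Gf + (1-Vf)/Gm = 0.34/54 + 0.66/2
G12 = 2.97 GPa

2.97 GPa


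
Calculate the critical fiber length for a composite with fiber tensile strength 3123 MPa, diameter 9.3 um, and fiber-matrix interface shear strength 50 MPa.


Lc = sigma_f * d / (2 * tau_i) = 3123 * 9.3 / (2 * 50) = 290.4 um

290.4 um


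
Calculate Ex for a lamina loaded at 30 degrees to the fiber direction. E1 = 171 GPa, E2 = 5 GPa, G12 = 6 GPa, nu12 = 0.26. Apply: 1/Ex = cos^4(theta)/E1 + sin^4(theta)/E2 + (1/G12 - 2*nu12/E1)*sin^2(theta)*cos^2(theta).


cos^4(30) = 0.5625, sin^4(30) = 0.0625, sin^2(30)*cos^2(30) = 0.1875
1/G12 - 2*nu12/E1 = 1/6 - 2*0.26/171 = 0.163626 GPa^-1
1/Ex = 0.5625/171 + 0.0625/5 + 0.163626*0.1875 = 0.0464693 GPa^-1
Ex = 21.52 GPa

21.52 GPa


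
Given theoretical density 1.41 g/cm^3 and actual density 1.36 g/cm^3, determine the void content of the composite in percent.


Void% = (rho_theo - rho_actual)/rho_theo * 100 = (1.41 - 1.36)/1.41 * 100 = 3.55%

3.55%


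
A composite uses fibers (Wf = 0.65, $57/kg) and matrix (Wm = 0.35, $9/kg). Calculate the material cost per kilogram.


Cost = cost_f*Wf + cost_m*Wm = 57*0.65 + 9*0.35 = $40.2/kg

$40.2/kg


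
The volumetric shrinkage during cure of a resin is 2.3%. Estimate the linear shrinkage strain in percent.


Linear shrinkage ≈ vol_shrink/3 = 2.3/3 = 0.767%

0.767%


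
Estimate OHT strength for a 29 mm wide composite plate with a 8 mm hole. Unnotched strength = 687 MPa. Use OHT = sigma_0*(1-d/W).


OHT = sigma_0*(1-d/W) = 687*(1-8/29) = 497.5 MPa

497.5 MPa


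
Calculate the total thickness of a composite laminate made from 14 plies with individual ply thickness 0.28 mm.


h = n * t_ply = 14 * 0.28 = 3.92 mm

3.92 mm


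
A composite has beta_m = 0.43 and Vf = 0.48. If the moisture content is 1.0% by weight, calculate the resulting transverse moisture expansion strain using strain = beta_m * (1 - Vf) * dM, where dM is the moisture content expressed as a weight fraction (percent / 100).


dM = 1.0/100 = 0.01
strain = beta_m * (1-Vf) * dM = 0.43 * 0.52 * 0.01 = 0.002236

0.002236


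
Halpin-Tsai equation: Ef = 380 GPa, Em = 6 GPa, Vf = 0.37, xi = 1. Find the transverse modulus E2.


eta = (Ef/Em - 1)/(Ef/Em + xi) = (63.3333 - 1)/(63.3333 + 1) = 0.9689
E2 = Em*(1+xi*eta*Vf)/(1-eta*Vf) = 12.71 GPa

12.71 GPa


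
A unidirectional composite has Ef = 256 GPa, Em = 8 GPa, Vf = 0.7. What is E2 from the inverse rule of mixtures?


1/E2 = Vf/Ef + (1-Vf)/Em = 0.7/256 + 0.3/8
E2 = 24.85 GPa

24.85 GPa


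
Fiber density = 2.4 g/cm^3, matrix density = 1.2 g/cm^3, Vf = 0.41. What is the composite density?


rho_c = rho_f*Vf + rho_m*(1-Vf) = 2.4*0.41 + 1.2*0.59 = 1.692 g/cm^3

1.692 g/cm^3


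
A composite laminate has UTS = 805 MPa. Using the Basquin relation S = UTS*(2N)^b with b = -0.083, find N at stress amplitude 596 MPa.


N = 0.5 * (S/UTS)^(1/b) = 0.5 * (596/805)^(1/-0.083) = 18.7007 cycles

18.7007 cycles


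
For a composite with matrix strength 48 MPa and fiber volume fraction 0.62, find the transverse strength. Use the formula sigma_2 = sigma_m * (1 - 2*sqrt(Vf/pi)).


factor = 1 - 2*sqrt(0.62/pi) = 0.1115
sigma_2 = 48 * 0.1115 = 5.35 MPa

5.35 MPa


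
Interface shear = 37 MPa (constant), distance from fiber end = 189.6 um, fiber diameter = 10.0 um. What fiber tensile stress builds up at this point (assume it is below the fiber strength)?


Force balance: sigma_f * (pi*d^2/4) = tau * (pi*d) * x  ->  sigma_f = 4 * tau * x / d
sigma_f = 4 * 37 * 189.6 / 10.0 = 2806.1 MPa

2806.1 MPa


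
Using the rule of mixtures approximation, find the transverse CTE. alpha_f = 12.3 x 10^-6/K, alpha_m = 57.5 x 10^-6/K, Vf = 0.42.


alpha_2 = alpha_f*Vf + alpha_m*(1-Vf) = 12.3*0.42 + 57.5*0.58 = 38.5 x 10^-6/K

38.5 x 10^-6/K


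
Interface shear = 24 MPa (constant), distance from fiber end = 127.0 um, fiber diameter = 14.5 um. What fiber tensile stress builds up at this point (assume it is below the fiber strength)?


Force balance: sigma_f * (pi*d^2/4) = tau * (pi*d) * x  ->  sigma_f = 4 * tau * x / d
sigma_f = 4 * 24 * 127.0 / 14.5 = 840.8 MPa

840.8 MPa


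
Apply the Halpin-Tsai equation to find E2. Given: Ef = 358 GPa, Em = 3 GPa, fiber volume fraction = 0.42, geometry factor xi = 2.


eta = (Ef/Em - 1)/(Ef/Em + xi) = (119.3333 - 1)/(119.3333 + 2) = 0.9753
E2 = Em*(1+xi*eta*Vf)/(1-eta*Vf) = 9.24 GPa

9.24 GPa


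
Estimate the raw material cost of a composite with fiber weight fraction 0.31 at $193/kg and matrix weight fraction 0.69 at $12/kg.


Cost = cost_f*Wf + cost_m*Wm = 193*0.31 + 12*0.69 = $68.11/kg

$68.11/kg


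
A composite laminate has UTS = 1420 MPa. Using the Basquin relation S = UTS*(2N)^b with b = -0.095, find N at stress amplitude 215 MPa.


N = 0.5 * (S/UTS)^(1/b) = 0.5 * (215/1420)^(1/-0.095) = 2.1329e+08 cycles

2.1329e+08 cycles


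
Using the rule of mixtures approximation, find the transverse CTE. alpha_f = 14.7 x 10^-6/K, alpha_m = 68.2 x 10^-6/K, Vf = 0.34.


alpha_2 = alpha_f*Vf + alpha_m*(1-Vf) = 14.7*0.34 + 68.2*0.66 = 50.0 x 10^-6/K

50.0 x 10^-6/K


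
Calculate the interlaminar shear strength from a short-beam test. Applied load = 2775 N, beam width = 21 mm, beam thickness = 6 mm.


ILSS = 3F/(4bh) = 3*2775/(4*21*6) = 16.52 MPa

16.52 MPa


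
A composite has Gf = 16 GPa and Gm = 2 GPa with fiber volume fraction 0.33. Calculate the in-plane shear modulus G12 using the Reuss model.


1/G12 = Vf/Gf + (1-Vf)/Gm = 0.33/16 + 0.67/2
G12 = 2.81 GPa

2.81 GPa
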